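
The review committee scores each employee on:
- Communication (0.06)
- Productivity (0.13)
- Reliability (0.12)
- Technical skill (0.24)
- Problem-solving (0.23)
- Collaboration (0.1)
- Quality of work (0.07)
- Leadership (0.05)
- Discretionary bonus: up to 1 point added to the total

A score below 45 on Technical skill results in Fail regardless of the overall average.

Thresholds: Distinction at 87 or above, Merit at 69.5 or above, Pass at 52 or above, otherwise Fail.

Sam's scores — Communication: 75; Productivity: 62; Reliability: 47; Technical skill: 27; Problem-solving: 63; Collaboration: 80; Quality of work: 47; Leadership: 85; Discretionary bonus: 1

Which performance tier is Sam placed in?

Technical skill score 27 < 45: minimum not met.
Weighted total:
  Communication 75 × 0.06 = 4.5
  Productivity 62 × 0.13 = 8.06
  Reliability 47 × 0.12 = 5.64
  Technical skill 27 × 0.24 = 6.48
  Problem-solving 63 × 0.23 = 14.49
  Collaboration 80 × 0.1 = 8
  Quality of work 47 × 0.07 = 3.29
  Leadership 85 × 0.05 = 4.25
Sum = 54.71
Discretionary bonus: 54.71 + 1 = 55.71
Because the Technical skill minimum was not met, the result is Fail.

Fail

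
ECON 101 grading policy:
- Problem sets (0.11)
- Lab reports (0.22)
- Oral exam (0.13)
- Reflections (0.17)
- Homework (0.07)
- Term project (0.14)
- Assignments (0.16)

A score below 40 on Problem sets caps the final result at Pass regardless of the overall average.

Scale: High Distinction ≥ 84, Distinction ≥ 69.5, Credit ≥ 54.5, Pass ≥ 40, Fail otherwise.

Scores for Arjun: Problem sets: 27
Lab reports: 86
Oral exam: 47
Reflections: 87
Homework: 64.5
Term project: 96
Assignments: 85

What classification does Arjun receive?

Pass

Problem sets score 27 < 40: minimum not met.
Weighted total:
  Problem sets 27 × 0.11 = 2.97
  Lab reports 86 × 0.22 = 18.92
  Oral exam 47 × 0.13 = 6.11
  Reflections 87 × 0.17 = 14.79
  Homework 64.5 × 0.07 = 4.515
  Term project 96 × 0.14 = 13.44
  Assignments 85 × 0.16 = 13.6
Sum = 74.345
74.345 would be Distinction; cap at Pass applies → Pass.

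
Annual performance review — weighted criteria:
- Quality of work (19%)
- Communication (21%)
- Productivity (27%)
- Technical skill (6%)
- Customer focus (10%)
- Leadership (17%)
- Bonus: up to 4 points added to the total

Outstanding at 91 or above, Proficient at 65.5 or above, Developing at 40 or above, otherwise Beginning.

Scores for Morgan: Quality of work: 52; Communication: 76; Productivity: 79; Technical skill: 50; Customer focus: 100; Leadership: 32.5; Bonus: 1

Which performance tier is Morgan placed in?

Weighted total:
  Quality of work 52 × 0.19 = 9.88
  Communication 76 × 0.21 = 15.96
  Productivity 79 × 0.27 = 21.33
  Technical skill 50 × 0.06 = 3
  Customer focus 100 × 0.1 = 10
  Leadership 32.5 × 0.17 = 5.525
Sum = 65.695
Bonus: 65.695 + 1 = 66.695
66.695 is ≥ 65.5 and < 91 → Proficient

Proficient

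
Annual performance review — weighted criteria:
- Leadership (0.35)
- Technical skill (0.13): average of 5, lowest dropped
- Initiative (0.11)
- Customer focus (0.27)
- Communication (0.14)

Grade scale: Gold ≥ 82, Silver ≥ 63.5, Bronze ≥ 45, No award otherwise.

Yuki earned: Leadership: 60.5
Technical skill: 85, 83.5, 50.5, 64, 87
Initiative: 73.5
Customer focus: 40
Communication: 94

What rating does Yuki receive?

Technical skill: drop 50.5 → average of remaining 4 = 319.5/4 = 79.875
Weighted total:
  Leadership 60.5 × 0.35 = 21.175
  Technical skill 79.875 × 0.13 = 10.38375
  Initiative 73.5 × 0.11 = 8.085
  Customer focus 40 × 0.27 = 10.8
  Communication 94 × 0.14 = 13.16
Sum = 63.60375
63.60375 is ≥ 63.5 and < 82 → Silver

Silver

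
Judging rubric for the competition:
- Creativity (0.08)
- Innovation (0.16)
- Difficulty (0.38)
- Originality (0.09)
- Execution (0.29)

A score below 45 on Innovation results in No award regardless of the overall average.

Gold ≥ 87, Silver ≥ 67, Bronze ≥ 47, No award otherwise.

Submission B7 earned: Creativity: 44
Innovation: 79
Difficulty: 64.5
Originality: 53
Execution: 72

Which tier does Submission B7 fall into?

Bronze

Innovation score 79 ≥ 45: minimum met.
Weighted total:
  Creativity 44 × 0.08 = 3.52
  Innovation 79 × 0.16 = 12.64
  Difficulty 64.5 × 0.38 = 24.51
  Originality 53 × 0.09 = 4.77
  Execution 72 × 0.29 = 20.88
Sum = 66.32
66.32 is ≥ 47 and < 67 → Bronze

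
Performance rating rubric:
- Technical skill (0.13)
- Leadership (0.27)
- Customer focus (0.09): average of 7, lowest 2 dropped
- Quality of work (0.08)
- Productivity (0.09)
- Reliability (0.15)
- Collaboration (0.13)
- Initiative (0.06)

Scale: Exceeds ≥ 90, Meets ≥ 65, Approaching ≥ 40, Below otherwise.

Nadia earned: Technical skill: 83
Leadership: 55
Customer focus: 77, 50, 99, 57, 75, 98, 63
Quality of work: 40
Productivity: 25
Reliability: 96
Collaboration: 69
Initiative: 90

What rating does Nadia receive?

Customer focus: drop 50, 57 → average of remaining 5 = 412/5 = 82.4
Weighted total:
  Technical skill 83 × 0.13 = 10.79
  Leadership 55 × 0.27 = 14.85
  Customer focus 82.4 × 0.09 = 7.416
  Quality of work 40 × 0.08 = 3.2
  Productivity 25 × 0.09 = 2.25
  Reliability 96 × 0.15 = 14.4
  Collaboration 69 × 0.13 = 8.97
  Initiative 90 × 0.06 = 5.4
Sum = 67.276
67.276 is ≥ 65 and < 90 → Meets

Meets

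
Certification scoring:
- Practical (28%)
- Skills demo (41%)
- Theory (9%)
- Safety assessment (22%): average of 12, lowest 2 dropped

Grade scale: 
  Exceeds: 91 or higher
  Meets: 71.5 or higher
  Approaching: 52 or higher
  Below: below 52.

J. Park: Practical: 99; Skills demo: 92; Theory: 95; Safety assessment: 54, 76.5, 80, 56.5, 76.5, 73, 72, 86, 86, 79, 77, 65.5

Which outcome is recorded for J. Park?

Meets

Safety assessment: drop 54, 56.5 → average of remaining 10 = 771.5/10 = 77.15
Weighted total:
  Practical 99 × 0.28 = 27.72
  Skills demo 92 × 0.41 = 37.72
  Theory 95 × 0.09 = 8.55
  Safety assessment 77.15 × 0.22 = 16.973
Sum = 90.963
90.963 is ≥ 71.5 and < 91 → Meets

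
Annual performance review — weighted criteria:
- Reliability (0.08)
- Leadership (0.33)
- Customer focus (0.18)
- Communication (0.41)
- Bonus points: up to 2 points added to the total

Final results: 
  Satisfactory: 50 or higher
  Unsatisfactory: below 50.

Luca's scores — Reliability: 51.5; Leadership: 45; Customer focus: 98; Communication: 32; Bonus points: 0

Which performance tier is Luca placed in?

Weighted total:
  Reliability 51.5 × 0.08 = 4.12
  Leadership 45 × 0.33 = 14.85
  Customer focus 98 × 0.18 = 17.64
  Communication 32 × 0.41 = 13.12
Sum = 49.73
Bonus points: 49.73 + 0 = 49.73
49.73 < 50 → Unsatisfactory

Unsatisfactory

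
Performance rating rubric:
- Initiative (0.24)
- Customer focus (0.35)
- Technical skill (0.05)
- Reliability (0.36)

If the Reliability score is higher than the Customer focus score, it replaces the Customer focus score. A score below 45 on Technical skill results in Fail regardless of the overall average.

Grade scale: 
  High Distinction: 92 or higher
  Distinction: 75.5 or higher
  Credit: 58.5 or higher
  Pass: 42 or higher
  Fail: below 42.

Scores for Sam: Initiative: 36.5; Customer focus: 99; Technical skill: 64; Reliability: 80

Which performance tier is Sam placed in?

Credit

Reliability (80) ≤ Customer focus (99), so Customer focus stays at 99.
Technical skill score 64 ≥ 45: minimum met.
Weighted total:
  Initiative 36.5 × 0.24 = 8.76
  Customer focus 99 × 0.35 = 34.65
  Technical skill 64 × 0.05 = 3.2
  Reliability 80 × 0.36 = 28.8
Sum = 75.41
75.41 is ≥ 58.5 and < 75.5 → Credit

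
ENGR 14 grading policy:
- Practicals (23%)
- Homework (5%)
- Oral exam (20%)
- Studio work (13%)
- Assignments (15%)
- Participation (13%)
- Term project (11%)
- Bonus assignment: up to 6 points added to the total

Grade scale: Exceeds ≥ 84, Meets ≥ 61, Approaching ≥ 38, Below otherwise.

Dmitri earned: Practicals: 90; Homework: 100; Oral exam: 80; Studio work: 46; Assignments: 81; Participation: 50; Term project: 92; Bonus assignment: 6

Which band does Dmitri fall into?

Weighted total:
  Practicals 90 × 0.23 = 20.7
  Homework 100 × 0.05 = 5
  Oral exam 80 × 0.2 = 16
  Studio work 46 × 0.13 = 5.98
  Assignments 81 × 0.15 = 12.15
  Participation 50 × 0.13 = 6.5
  Term project 92 × 0.11 = 10.12
Sum = 76.45
Bonus assignment: 76.45 + 6 = 82.45
82.45 is ≥ 61 and < 84 → Meets

Meets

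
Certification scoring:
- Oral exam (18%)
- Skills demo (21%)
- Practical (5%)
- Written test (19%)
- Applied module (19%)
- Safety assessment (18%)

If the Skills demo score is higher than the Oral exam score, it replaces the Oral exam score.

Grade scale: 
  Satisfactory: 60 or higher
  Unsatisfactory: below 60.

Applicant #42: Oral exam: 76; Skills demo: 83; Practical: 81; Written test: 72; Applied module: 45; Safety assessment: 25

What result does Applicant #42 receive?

Satisfactory

Skills demo (83) > Oral exam (76), so Oral exam counts as 83.
Weighted total:
  Oral exam 83 × 0.18 = 14.94
  Skills demo 83 × 0.21 = 17.43
  Practical 81 × 0.05 = 4.05
  Written test 72 × 0.19 = 13.68
  Applied module 45 × 0.19 = 8.55
  Safety assessment 25 × 0.18 = 4.5
Sum = 63.15
63.15 ≥ 60 → Satisfactory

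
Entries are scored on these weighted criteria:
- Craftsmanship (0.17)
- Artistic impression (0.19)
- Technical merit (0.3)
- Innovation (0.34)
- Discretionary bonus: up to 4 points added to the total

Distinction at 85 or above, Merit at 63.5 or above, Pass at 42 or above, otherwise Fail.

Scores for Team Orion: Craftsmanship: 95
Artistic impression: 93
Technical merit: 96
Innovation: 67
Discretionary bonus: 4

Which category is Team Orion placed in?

Distinction

Weighted total:
  Craftsmanship 95 × 0.17 = 16.15
  Artistic impression 93 × 0.19 = 17.67
  Technical merit 96 × 0.3 = 28.8
  Innovation 67 × 0.34 = 22.78
Sum = 85.4
Discretionary bonus: 85.4 + 4 = 89.4
89.4 ≥ 85 → Distinction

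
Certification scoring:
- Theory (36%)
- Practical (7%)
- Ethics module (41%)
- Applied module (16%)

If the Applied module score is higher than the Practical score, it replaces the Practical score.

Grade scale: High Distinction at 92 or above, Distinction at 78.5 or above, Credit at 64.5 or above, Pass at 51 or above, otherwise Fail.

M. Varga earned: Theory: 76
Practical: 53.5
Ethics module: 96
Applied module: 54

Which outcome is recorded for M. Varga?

Applied module (54) > Practical (53.5), so Practical counts as 54.
Weighted total:
  Theory 76 × 0.36 = 27.36
  Practical 54 × 0.07 = 3.78
  Ethics module 96 × 0.41 = 39.36
  Applied module 54 × 0.16 = 8.64
Sum = 79.14
79.14 is ≥ 78.5 and < 92 → Distinction

Distinction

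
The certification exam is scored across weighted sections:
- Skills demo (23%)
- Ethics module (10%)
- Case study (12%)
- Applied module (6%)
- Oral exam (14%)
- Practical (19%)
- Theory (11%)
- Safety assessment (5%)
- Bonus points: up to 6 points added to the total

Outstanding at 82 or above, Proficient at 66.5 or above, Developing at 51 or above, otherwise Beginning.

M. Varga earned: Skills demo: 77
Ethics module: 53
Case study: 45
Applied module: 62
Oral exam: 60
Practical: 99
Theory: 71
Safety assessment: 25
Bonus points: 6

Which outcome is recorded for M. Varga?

Weighted total:
  Skills demo 77 × 0.23 = 17.71
  Ethics module 53 × 0.1 = 5.3
  Case study 45 × 0.12 = 5.4
  Applied module 62 × 0.06 = 3.72
  Oral exam 60 × 0.14 = 8.4
  Practical 99 × 0.19 = 18.81
  Theory 71 × 0.11 = 7.81
  Safety assessment 25 × 0.05 = 1.25
Sum = 68.4
Bonus points: 68.4 + 6 = 74.4
74.4 is ≥ 66.5 and < 82 → Proficient

Proficient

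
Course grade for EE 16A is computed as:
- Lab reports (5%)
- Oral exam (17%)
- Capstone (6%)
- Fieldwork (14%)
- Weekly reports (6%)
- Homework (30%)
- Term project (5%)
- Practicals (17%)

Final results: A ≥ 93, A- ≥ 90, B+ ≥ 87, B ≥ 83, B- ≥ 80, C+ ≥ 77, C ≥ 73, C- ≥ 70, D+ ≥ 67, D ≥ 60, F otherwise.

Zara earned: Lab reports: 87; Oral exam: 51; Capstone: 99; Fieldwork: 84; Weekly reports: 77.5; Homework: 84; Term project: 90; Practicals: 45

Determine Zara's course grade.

C-

Weighted total:
  Lab reports 87 × 0.05 = 4.35
  Oral exam 51 × 0.17 = 8.67
  Capstone 99 × 0.06 = 5.94
  Fieldwork 84 × 0.14 = 11.76
  Weekly reports 77.5 × 0.06 = 4.65
  Homework 84 × 0.3 = 25.2
  Term project 90 × 0.05 = 4.5
  Practicals 45 × 0.17 = 7.65
Sum = 72.72
72.72 is ≥ 70 and < 73 → C-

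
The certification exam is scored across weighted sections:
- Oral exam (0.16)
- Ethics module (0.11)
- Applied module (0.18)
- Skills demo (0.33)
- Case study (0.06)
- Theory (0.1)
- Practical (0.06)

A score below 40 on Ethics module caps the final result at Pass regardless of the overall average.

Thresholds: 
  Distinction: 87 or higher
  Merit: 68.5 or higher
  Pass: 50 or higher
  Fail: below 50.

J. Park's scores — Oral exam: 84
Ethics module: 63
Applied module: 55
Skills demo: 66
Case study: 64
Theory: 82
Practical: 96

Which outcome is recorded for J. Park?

Merit

Ethics module score 63 ≥ 40: minimum met.
Weighted total:
  Oral exam 84 × 0.16 = 13.44
  Ethics module 63 × 0.11 = 6.93
  Applied module 55 × 0.18 = 9.9
  Skills demo 66 × 0.33 = 21.78
  Case study 64 × 0.06 = 3.84
  Theory 82 × 0.1 = 8.2
  Practical 96 × 0.06 = 5.76
Sum = 69.85
69.85 is ≥ 68.5 and < 87 → Merit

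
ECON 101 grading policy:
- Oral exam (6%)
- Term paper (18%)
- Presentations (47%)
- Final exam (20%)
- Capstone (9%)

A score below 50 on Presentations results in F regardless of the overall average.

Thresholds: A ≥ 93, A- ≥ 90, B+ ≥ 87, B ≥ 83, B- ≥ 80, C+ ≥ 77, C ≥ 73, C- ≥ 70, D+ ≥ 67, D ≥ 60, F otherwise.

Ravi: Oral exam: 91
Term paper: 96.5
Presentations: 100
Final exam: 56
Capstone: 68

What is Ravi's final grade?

B+

Presentations score 100 ≥ 50: minimum met.
Weighted total:
  Oral exam 91 × 0.06 = 5.46
  Term paper 96.5 × 0.18 = 17.37
  Presentations 100 × 0.47 = 47
  Final exam 56 × 0.2 = 11.2
  Capstone 68 × 0.09 = 6.12
Sum = 87.15
87.15 is ≥ 87 and < 90 → B+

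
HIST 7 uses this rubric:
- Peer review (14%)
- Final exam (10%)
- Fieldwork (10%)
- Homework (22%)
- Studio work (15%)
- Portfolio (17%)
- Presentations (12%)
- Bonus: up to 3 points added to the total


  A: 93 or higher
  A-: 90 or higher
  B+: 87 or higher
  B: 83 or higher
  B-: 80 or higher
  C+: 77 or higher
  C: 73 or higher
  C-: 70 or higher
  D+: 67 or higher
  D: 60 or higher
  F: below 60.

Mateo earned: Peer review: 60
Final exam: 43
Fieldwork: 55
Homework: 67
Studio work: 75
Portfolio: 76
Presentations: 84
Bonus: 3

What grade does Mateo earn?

C-

Weighted total:
  Peer review 60 × 0.14 = 8.4
  Final exam 43 × 0.1 = 4.3
  Fieldwork 55 × 0.1 = 5.5
  Homework 67 × 0.22 = 14.74
  Studio work 75 × 0.15 = 11.25
  Portfolio 76 × 0.17 = 12.92
  Presentations 84 × 0.12 = 10.08
Sum = 67.19
Bonus: 67.19 + 3 = 70.19
70.19 is ≥ 70 and < 73 → C-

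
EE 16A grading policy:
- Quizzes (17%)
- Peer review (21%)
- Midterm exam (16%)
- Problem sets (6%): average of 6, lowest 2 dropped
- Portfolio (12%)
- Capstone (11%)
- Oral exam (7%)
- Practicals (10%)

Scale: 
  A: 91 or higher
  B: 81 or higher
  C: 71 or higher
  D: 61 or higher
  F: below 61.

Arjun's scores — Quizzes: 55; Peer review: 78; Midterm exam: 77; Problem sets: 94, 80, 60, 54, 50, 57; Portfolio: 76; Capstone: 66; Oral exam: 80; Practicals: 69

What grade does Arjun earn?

C

Problem sets: drop 50, 54 → average of remaining 4 = 291/4 = 72.75
Weighted total:
  Quizzes 55 × 0.17 = 9.35
  Peer review 78 × 0.21 = 16.38
  Midterm exam 77 × 0.16 = 12.32
  Problem sets 72.75 × 0.06 = 4.365
  Portfolio 76 × 0.12 = 9.12
  Capstone 66 × 0.11 = 7.26
  Oral exam 80 × 0.07 = 5.6
  Practicals 69 × 0.1 = 6.9
Sum = 71.295
71.295 is ≥ 71 and < 81 → C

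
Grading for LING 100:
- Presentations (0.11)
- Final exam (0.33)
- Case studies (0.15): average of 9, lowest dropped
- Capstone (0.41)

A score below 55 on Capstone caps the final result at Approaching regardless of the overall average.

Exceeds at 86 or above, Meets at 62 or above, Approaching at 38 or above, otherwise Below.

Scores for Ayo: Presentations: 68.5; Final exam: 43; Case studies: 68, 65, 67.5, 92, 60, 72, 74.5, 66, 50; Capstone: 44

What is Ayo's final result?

Case studies: drop 50 → average of remaining 8 = 565/8 = 70.625
Capstone score 44 < 55: minimum not met.
Weighted total:
  Presentations 68.5 × 0.11 = 7.535
  Final exam 43 × 0.33 = 14.19
  Case studies 70.625 × 0.15 = 10.59375
  Capstone 44 × 0.41 = 18.04
Sum = 50.35875
50.35875 would be Approaching; cap at Approaching applies → Approaching.

Approaching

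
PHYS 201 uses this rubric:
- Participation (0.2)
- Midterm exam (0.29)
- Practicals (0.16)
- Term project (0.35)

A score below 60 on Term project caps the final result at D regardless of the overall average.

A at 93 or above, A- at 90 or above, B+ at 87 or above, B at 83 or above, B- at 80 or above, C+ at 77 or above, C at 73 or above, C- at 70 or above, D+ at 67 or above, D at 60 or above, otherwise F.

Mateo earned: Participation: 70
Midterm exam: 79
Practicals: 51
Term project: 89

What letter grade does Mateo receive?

C

Term project score 89 ≥ 60: minimum met.
Weighted total:
  Participation 70 × 0.2 = 14
  Midterm exam 79 × 0.29 = 22.91
  Practicals 51 × 0.16 = 8.16
  Term project 89 × 0.35 = 31.15
Sum = 76.22
76.22 is ≥ 73 and < 77 → C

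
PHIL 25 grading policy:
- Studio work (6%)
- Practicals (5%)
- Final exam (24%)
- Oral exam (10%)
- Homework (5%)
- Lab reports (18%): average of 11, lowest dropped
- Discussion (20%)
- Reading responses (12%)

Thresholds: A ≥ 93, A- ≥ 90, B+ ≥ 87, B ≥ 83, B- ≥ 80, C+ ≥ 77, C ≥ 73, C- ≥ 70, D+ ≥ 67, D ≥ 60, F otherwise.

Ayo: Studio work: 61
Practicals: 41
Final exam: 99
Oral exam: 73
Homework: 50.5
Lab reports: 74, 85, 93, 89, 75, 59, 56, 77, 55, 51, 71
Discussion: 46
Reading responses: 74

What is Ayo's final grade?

Lab reports: drop 51 → average of remaining 10 = 734/10 = 73.4
Weighted total:
  Studio work 61 × 0.06 = 3.66
  Practicals 41 × 0.05 = 2.05
  Final exam 99 × 0.24 = 23.76
  Oral exam 73 × 0.1 = 7.3
  Homework 50.5 × 0.05 = 2.525
  Lab reports 73.4 × 0.18 = 13.212
  Discussion 46 × 0.2 = 9.2
  Reading responses 74 × 0.12 = 8.88
Sum = 70.587
70.587 is ≥ 70 and < 73 → C-

C-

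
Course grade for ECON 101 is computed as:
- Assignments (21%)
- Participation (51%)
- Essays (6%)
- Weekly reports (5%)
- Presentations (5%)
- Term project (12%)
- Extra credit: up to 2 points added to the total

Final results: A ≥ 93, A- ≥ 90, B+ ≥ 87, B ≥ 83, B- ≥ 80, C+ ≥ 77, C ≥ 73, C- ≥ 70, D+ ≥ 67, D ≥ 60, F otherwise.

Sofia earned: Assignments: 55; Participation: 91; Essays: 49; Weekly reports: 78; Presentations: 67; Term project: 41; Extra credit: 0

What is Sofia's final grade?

C

Weighted total:
  Assignments 55 × 0.21 = 11.55
  Participation 91 × 0.51 = 46.41
  Essays 49 × 0.06 = 2.94
  Weekly reports 78 × 0.05 = 3.9
  Presentations 67 × 0.05 = 3.35
  Term project 41 × 0.12 = 4.92
Sum = 73.07
Extra credit: 73.07 + 0 = 73.07
73.07 is ≥ 73 and < 77 → C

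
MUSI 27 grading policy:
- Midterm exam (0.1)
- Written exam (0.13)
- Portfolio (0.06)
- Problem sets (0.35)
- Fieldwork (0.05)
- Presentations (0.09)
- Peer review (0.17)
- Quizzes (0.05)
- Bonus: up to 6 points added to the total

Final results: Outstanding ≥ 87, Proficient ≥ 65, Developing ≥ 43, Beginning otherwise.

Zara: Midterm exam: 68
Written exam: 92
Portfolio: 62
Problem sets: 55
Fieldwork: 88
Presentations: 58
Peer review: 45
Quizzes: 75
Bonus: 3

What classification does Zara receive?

Proficient

Weighted total:
  Midterm exam 68 × 0.1 = 6.8
  Written exam 92 × 0.13 = 11.96
  Portfolio 62 × 0.06 = 3.72
  Problem sets 55 × 0.35 = 19.25
  Fieldwork 88 × 0.05 = 4.4
  Presentations 58 × 0.09 = 5.22
  Peer review 45 × 0.17 = 7.65
  Quizzes 75 × 0.05 = 3.75
Sum = 62.75
Bonus: 62.75 + 3 = 65.75
65.75 is ≥ 65 and < 87 → Proficient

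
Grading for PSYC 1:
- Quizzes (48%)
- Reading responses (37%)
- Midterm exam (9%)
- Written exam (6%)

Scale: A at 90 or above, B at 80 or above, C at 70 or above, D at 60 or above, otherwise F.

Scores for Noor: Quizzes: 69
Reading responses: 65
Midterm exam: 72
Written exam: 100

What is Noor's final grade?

D

Weighted total:
  Quizzes 69 × 0.48 = 33.12
  Reading responses 65 × 0.37 = 24.05
  Midterm exam 72 × 0.09 = 6.48
  Written exam 100 × 0.06 = 6
Sum = 69.65
69.65 is ≥ 60 and < 70 → D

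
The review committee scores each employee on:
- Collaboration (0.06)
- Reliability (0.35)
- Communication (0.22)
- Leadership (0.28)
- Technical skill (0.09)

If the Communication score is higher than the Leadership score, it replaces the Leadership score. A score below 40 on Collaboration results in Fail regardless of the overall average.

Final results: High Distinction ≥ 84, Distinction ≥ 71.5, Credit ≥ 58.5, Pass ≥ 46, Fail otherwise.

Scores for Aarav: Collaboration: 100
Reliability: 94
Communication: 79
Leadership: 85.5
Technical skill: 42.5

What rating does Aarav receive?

Communication (79) ≤ Leadership (85.5), so Leadership stays at 85.5.
Collaboration score 100 ≥ 40: minimum met.
Weighted total:
  Collaboration 100 × 0.06 = 6
  Reliability 94 × 0.35 = 32.9
  Communication 79 × 0.22 = 17.38
  Leadership 85.5 × 0.28 = 23.94
  Technical skill 42.5 × 0.09 = 3.825
Sum = 84.045
84.045 ≥ 84 → High Distinction

High Distinction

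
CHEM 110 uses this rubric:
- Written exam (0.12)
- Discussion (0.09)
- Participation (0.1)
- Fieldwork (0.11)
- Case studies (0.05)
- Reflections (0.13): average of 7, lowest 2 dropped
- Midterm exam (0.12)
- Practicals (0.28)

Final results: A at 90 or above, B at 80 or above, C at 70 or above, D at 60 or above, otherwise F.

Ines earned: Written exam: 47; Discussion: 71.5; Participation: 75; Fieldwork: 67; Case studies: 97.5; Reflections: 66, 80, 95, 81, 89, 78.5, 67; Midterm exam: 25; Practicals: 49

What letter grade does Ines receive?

F

Reflections: drop 66, 67 → average of remaining 5 = 423.5/5 = 84.7
Weighted total:
  Written exam 47 × 0.12 = 5.64
  Discussion 71.5 × 0.09 = 6.435
  Participation 75 × 0.1 = 7.5
  Fieldwork 67 × 0.11 = 7.37
  Case studies 97.5 × 0.05 = 4.875
  Reflections 84.7 × 0.13 = 11.011
  Midterm exam 25 × 0.12 = 3
  Practicals 49 × 0.28 = 13.72
Sum = 59.551
59.551 < 60 → F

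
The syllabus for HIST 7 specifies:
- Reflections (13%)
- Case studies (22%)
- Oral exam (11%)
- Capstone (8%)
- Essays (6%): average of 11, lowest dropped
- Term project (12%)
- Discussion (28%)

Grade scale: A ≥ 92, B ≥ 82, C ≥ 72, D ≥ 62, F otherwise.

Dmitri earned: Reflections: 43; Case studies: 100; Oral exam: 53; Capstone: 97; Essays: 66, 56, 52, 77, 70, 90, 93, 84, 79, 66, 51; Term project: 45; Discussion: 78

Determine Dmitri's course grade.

Essays: drop 51 → average of remaining 10 = 733/10 = 73.3
Weighted total:
  Reflections 43 × 0.13 = 5.59
  Case studies 100 × 0.22 = 22
  Oral exam 53 × 0.11 = 5.83
  Capstone 97 × 0.08 = 7.76
  Essays 73.3 × 0.06 = 4.398
  Term project 45 × 0.12 = 5.4
  Discussion 78 × 0.28 = 21.84
Sum = 72.818
72.818 is ≥ 72 and < 82 → C

C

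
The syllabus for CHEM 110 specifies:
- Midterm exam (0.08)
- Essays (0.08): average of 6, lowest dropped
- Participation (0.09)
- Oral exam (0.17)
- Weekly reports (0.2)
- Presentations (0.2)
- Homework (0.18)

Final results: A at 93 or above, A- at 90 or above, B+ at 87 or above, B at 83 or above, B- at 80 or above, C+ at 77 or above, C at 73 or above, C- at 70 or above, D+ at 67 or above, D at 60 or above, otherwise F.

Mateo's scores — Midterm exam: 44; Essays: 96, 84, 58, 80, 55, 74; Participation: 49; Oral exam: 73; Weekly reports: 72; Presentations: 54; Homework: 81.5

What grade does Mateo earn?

D

Essays: drop 55 → average of remaining 5 = 392/5 = 78.4
Weighted total:
  Midterm exam 44 × 0.08 = 3.52
  Essays 78.4 × 0.08 = 6.272
  Participation 49 × 0.09 = 4.41
  Oral exam 73 × 0.17 = 12.41
  Weekly reports 72 × 0.2 = 14.4
  Presentations 54 × 0.2 = 10.8
  Homework 81.5 × 0.18 = 14.67
Sum = 66.482
66.482 is ≥ 60 and < 67 → D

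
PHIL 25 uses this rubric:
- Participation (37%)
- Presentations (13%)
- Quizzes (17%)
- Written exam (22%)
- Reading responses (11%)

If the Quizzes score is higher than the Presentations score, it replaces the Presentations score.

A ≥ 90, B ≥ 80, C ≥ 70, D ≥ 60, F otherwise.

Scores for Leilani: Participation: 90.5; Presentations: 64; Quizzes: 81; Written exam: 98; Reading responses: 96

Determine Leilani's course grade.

B

Quizzes (81) > Presentations (64), so Presentations counts as 81.
Weighted total:
  Participation 90.5 × 0.37 = 33.485
  Presentations 81 × 0.13 = 10.53
  Quizzes 81 × 0.17 = 13.77
  Written exam 98 × 0.22 = 21.56
  Reading responses 96 × 0.11 = 10.56
Sum = 89.905
89.905 is ≥ 80 and < 90 → B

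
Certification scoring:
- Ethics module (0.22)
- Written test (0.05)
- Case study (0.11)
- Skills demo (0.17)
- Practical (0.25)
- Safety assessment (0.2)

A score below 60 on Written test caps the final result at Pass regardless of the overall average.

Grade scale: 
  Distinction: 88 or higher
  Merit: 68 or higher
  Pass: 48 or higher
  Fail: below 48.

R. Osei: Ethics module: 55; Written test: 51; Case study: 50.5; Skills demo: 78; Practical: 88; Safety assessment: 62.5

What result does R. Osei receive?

Pass

Written test score 51 < 60: minimum not met.
Weighted total:
  Ethics module 55 × 0.22 = 12.1
  Written test 51 × 0.05 = 2.55
  Case study 50.5 × 0.11 = 5.555
  Skills demo 78 × 0.17 = 13.26
  Practical 88 × 0.25 = 22
  Safety assessment 62.5 × 0.2 = 12.5
Sum = 67.965
67.965 would be Pass; cap at Pass applies → Pass.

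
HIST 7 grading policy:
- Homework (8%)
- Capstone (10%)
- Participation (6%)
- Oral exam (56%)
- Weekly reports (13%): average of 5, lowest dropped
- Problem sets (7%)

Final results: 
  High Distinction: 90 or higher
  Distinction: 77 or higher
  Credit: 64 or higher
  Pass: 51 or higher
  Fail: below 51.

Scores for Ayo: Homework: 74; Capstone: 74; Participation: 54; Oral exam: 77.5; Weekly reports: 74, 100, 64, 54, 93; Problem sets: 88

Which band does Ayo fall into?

Weekly reports: drop 54 → average of remaining 4 = 331/4 = 82.75
Weighted total:
  Homework 74 × 0.08 = 5.92
  Capstone 74 × 0.1 = 7.4
  Participation 54 × 0.06 = 3.24
  Oral exam 77.5 × 0.56 = 43.4
  Weekly reports 82.75 × 0.13 = 10.7575
  Problem sets 88 × 0.07 = 6.16
Sum = 76.8775
76.8775 is ≥ 64 and < 77 → Credit

Credit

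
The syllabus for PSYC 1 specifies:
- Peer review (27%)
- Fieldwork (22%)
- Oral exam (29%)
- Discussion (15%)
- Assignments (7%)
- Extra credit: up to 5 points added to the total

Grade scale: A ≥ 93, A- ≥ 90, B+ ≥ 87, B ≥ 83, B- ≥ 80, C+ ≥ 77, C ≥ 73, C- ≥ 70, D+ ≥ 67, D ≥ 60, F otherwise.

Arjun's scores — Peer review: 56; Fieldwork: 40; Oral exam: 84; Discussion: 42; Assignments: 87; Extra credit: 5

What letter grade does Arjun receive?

Weighted total:
  Peer review 56 × 0.27 = 15.12
  Fieldwork 40 × 0.22 = 8.8
  Oral exam 84 × 0.29 = 24.36
  Discussion 42 × 0.15 = 6.3
  Assignments 87 × 0.07 = 6.09
Sum = 60.67
Extra credit: 60.67 + 5 = 65.67
65.67 is ≥ 60 and < 67 → D

D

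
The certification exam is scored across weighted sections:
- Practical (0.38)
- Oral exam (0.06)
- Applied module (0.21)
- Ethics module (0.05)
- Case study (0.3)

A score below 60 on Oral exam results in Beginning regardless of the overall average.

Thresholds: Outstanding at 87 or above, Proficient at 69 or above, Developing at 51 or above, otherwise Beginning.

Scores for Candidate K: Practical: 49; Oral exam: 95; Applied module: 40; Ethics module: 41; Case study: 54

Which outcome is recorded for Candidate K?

Beginning

Oral exam score 95 ≥ 60: minimum met.
Weighted total:
  Practical 49 × 0.38 = 18.62
  Oral exam 95 × 0.06 = 5.7
  Applied module 40 × 0.21 = 8.4
  Ethics module 41 × 0.05 = 2.05
  Case study 54 × 0.3 = 16.2
Sum = 50.97
50.97 < 51 → Beginning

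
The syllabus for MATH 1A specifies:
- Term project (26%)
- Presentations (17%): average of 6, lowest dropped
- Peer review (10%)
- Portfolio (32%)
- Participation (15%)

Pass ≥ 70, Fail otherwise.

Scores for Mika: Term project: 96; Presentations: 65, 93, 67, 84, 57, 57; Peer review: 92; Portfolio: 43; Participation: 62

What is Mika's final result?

Presentations: drop 57 → average of remaining 5 = 366/5 = 73.2
Weighted total:
  Term project 96 × 0.26 = 24.96
  Presentations 73.2 × 0.17 = 12.444
  Peer review 92 × 0.1 = 9.2
  Portfolio 43 × 0.32 = 13.76
  Participation 62 × 0.15 = 9.3
Sum = 69.664
69.664 < 70 → Fail

Fail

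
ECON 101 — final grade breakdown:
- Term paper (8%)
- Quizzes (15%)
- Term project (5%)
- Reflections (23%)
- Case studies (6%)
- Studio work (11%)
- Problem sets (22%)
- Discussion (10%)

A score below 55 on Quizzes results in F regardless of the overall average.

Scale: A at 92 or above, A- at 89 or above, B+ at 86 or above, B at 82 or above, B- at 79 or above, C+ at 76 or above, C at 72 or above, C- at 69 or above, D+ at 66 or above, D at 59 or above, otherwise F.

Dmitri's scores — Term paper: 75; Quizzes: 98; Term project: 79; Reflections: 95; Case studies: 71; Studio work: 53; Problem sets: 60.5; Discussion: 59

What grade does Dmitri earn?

Quizzes score 98 ≥ 55: minimum met.
Weighted total:
  Term paper 75 × 0.08 = 6
  Quizzes 98 × 0.15 = 14.7
  Term project 79 × 0.05 = 3.95
  Reflections 95 × 0.23 = 21.85
  Case studies 71 × 0.06 = 4.26
  Studio work 53 × 0.11 = 5.83
  Problem sets 60.5 × 0.22 = 13.31
  Discussion 59 × 0.1 = 5.9
Sum = 75.8
75.8 is ≥ 72 and < 76 → C

C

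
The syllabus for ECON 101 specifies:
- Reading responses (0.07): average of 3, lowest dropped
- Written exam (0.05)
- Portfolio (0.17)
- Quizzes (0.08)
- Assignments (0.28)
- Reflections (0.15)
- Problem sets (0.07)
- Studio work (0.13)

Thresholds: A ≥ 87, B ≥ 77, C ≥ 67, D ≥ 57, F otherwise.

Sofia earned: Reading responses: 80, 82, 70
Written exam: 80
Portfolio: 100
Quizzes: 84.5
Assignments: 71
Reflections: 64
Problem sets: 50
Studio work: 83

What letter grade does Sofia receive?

Reading responses: drop 70 → average of remaining 2 = 162/2 = 81
Weighted total:
  Reading responses 81 × 0.07 = 5.67
  Written exam 80 × 0.05 = 4
  Portfolio 100 × 0.17 = 17
  Quizzes 84.5 × 0.08 = 6.76
  Assignments 71 × 0.28 = 19.88
  Reflections 64 × 0.15 = 9.6
  Problem sets 50 × 0.07 = 3.5
  Studio work 83 × 0.13 = 10.79
Sum = 77.2
77.2 is ≥ 77 and < 87 → B

B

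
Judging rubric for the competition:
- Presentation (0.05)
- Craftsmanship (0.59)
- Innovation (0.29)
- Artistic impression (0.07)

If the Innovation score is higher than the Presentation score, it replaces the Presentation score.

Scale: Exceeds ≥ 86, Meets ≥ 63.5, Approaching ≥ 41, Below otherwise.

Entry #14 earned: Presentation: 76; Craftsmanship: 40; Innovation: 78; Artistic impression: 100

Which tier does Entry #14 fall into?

Approaching

Innovation (78) > Presentation (76), so Presentation counts as 78.
Weighted total:
  Presentation 78 × 0.05 = 3.9
  Craftsmanship 40 × 0.59 = 23.6
  Innovation 78 × 0.29 = 22.62
  Artistic impression 100 × 0.07 = 7
Sum = 57.12
57.12 is ≥ 41 and < 63.5 → Approaching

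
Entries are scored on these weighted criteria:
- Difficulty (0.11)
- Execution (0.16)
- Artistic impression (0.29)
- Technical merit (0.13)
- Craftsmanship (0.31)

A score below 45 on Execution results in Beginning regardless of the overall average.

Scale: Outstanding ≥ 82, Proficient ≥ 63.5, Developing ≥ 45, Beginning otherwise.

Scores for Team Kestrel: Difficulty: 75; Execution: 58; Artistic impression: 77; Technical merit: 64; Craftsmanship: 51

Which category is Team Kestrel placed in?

Execution score 58 ≥ 45: minimum met.
Weighted total:
  Difficulty 75 × 0.11 = 8.25
  Execution 58 × 0.16 = 9.28
  Artistic impression 77 × 0.29 = 22.33
  Technical merit 64 × 0.13 = 8.32
  Craftsmanship 51 × 0.31 = 15.81
Sum = 63.99
63.99 is ≥ 63.5 and < 82 → Proficient

Proficient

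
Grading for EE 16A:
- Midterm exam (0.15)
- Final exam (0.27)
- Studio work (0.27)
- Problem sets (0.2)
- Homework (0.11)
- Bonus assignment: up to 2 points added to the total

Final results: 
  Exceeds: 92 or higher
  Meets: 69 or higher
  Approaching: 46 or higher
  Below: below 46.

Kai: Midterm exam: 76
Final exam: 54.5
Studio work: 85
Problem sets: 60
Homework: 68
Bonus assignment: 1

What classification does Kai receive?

Weighted total:
  Midterm exam 76 × 0.15 = 11.4
  Final exam 54.5 × 0.27 = 14.715
  Studio work 85 × 0.27 = 22.95
  Problem sets 60 × 0.2 = 12
  Homework 68 × 0.11 = 7.48
Sum = 68.545
Bonus assignment: 68.545 + 1 = 69.545
69.545 is ≥ 69 and < 92 → Meets

Meets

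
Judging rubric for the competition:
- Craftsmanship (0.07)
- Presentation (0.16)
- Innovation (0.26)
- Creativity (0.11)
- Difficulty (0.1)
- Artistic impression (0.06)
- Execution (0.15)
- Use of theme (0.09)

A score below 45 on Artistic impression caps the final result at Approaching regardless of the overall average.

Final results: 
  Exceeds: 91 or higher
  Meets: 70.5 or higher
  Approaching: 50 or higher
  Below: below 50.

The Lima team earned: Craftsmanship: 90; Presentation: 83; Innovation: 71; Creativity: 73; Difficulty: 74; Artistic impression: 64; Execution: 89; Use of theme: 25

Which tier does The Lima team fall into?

Meets

Artistic impression score 64 ≥ 45: minimum met.
Weighted total:
  Craftsmanship 90 × 0.07 = 6.3
  Presentation 83 × 0.16 = 13.28
  Innovation 71 × 0.26 = 18.46
  Creativity 73 × 0.11 = 8.03
  Difficulty 74 × 0.1 = 7.4
  Artistic impression 64 × 0.06 = 3.84
  Execution 89 × 0.15 = 13.35
  Use of theme 25 × 0.09 = 2.25
Sum = 72.91
72.91 is ≥ 70.5 and < 91 → Meets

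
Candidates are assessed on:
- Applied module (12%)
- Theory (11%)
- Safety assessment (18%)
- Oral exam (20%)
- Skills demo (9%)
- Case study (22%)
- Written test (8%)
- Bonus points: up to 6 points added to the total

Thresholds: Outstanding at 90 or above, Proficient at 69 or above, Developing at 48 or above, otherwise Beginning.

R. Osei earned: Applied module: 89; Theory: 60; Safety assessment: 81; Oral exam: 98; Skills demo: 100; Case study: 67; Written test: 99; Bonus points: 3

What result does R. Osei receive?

Proficient

Weighted total:
  Applied module 89 × 0.12 = 10.68
  Theory 60 × 0.11 = 6.6
  Safety assessment 81 × 0.18 = 14.58
  Oral exam 98 × 0.2 = 19.6
  Skills demo 100 × 0.09 = 9
  Case study 67 × 0.22 = 14.74
  Written test 99 × 0.08 = 7.92
Sum = 83.12
Bonus points: 83.12 + 3 = 86.12
86.12 is ≥ 69 and < 90 → Proficient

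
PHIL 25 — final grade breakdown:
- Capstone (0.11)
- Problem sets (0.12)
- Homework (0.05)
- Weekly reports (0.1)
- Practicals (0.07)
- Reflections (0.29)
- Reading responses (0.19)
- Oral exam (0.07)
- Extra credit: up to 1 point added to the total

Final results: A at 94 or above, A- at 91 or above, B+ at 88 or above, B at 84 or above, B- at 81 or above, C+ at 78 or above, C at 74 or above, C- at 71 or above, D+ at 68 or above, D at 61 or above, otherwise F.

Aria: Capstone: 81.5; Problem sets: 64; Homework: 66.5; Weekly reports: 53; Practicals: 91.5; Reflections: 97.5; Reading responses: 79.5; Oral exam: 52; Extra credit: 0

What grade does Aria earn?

C+

Weighted total:
  Capstone 81.5 × 0.11 = 8.965
  Problem sets 64 × 0.12 = 7.68
  Homework 66.5 × 0.05 = 3.325
  Weekly reports 53 × 0.1 = 5.3
  Practicals 91.5 × 0.07 = 6.405
  Reflections 97.5 × 0.29 = 28.275
  Reading responses 79.5 × 0.19 = 15.105
  Oral exam 52 × 0.07 = 3.64
Sum = 78.695
Extra credit: 78.695 + 0 = 78.695
78.695 is ≥ 78 and < 81 → C+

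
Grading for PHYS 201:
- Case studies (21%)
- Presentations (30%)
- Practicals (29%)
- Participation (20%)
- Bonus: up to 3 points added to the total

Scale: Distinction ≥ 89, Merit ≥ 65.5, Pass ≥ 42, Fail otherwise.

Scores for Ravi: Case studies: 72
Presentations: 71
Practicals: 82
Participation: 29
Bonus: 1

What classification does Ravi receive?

Merit

Weighted total:
  Case studies 72 × 0.21 = 15.12
  Presentations 71 × 0.3 = 21.3
  Practicals 82 × 0.29 = 23.78
  Participation 29 × 0.2 = 5.8
Sum = 66
Bonus: 66 + 1 = 67
67 is ≥ 65.5 and < 89 → Merit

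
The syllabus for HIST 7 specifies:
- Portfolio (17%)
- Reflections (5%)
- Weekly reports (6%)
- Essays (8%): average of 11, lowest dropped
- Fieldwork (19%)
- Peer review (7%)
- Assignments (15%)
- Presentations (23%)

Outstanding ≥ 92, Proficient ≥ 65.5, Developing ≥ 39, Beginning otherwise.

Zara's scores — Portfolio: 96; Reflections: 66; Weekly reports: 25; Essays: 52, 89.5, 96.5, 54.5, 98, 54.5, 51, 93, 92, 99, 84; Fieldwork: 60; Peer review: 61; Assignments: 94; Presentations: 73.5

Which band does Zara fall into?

Essays: drop 51 → average of remaining 10 = 813/10 = 81.3
Weighted total:
  Portfolio 96 × 0.17 = 16.32
  Reflections 66 × 0.05 = 3.3
  Weekly reports 25 × 0.06 = 1.5
  Essays 81.3 × 0.08 = 6.504
  Fieldwork 60 × 0.19 = 11.4
  Peer review 61 × 0.07 = 4.27
  Assignments 94 × 0.15 = 14.1
  Presentations 73.5 × 0.23 = 16.905
Sum = 74.299
74.299 is ≥ 65.5 and < 92 → Proficient

Proficient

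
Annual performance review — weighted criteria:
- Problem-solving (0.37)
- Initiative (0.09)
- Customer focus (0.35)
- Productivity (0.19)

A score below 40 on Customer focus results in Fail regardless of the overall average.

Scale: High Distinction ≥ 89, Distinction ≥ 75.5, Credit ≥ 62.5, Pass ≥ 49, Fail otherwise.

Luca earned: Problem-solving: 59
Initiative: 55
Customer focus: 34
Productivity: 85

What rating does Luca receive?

Fail

Customer focus score 34 < 40: minimum not met.
Weighted total:
  Problem-solving 59 × 0.37 = 21.83
  Initiative 55 × 0.09 = 4.95
  Customer focus 34 × 0.35 = 11.9
  Productivity 85 × 0.19 = 16.15
Sum = 54.83
Because the Customer focus minimum was not met, the result is Fail.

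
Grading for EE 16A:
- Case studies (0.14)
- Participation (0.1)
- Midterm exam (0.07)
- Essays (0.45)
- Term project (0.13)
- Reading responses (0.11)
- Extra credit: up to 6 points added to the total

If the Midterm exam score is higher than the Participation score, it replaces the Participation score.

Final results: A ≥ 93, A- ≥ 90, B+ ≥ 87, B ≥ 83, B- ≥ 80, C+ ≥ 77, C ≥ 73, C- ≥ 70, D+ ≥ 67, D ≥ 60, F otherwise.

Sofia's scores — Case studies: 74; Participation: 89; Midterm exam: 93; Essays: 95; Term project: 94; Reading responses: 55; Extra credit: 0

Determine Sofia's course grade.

B+

Midterm exam (93) > Participation (89), so Participation counts as 93.
Weighted total:
  Case studies 74 × 0.14 = 10.36
  Participation 93 × 0.1 = 9.3
  Midterm exam 93 × 0.07 = 6.51
  Essays 95 × 0.45 = 42.75
  Term project 94 × 0.13 = 12.22
  Reading responses 55 × 0.11 = 6.05
Sum = 87.19
Extra credit: 87.19 + 0 = 87.19
87.19 is ≥ 87 and < 90 → B+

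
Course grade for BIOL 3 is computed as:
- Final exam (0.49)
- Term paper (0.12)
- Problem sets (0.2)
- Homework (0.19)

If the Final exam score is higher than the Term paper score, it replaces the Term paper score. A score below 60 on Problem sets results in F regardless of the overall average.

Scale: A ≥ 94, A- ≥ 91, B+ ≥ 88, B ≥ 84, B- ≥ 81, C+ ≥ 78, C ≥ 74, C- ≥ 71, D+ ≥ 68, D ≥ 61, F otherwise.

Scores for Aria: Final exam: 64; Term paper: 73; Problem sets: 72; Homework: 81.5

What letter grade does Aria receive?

D+

Final exam (64) ≤ Term paper (73), so Term paper stays at 73.
Problem sets score 72 ≥ 60: minimum met.
Weighted total:
  Final exam 64 × 0.49 = 31.36
  Term paper 73 × 0.12 = 8.76
  Problem sets 72 × 0.2 = 14.4
  Homework 81.5 × 0.19 = 15.485
Sum = 70.005
70.005 is ≥ 68 and < 71 → D+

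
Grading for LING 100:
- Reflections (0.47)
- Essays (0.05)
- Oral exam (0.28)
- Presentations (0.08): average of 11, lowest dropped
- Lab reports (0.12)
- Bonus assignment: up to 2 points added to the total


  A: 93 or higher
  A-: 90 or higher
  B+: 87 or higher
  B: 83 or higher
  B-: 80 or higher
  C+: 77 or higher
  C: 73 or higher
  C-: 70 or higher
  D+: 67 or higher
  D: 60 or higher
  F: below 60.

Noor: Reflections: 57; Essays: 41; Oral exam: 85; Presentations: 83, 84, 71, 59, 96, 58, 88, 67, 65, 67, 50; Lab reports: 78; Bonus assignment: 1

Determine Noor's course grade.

D+

Presentations: drop 50 → average of remaining 10 = 738/10 = 73.8
Weighted total:
  Reflections 57 × 0.47 = 26.79
  Essays 41 × 0.05 = 2.05
  Oral exam 85 × 0.28 = 23.8
  Presentations 73.8 × 0.08 = 5.904
  Lab reports 78 × 0.12 = 9.36
Sum = 67.904
Bonus assignment: 67.904 + 1 = 68.904
68.904 is ≥ 67 and < 70 → D+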